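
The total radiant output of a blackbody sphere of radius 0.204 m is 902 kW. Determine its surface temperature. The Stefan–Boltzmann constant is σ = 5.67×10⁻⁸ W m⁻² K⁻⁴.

T ≈ 2350 K

A = 4πr² = 4π × (0.204)² = 0.523 m².
From P = σAT⁴, T = (P / σA)^(1/4) = (9.02×10^5 / (5.67×10⁻⁸ × 0.523))^(1/4).
T = (3.04×10^13)^(1/4) = 2350 K.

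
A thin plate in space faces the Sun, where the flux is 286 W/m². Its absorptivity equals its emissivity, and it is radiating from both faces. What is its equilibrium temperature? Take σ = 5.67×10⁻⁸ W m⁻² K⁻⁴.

Absorbed flux αS = emitted flux 2εσT⁴ per unit area; with α = ε this gives T = (S/2σ)^(1/4).
T = (286 / (2 × 5.67×10⁻⁸))^(1/4) = (2.52×10^9)^(1/4).
T = 224 K.

T ≈ 224 K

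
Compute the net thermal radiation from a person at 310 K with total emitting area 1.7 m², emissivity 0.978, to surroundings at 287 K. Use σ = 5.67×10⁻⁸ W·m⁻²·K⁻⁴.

Q ≈ 231 W

Q = εσA(T⁴ − T_s⁴). T⁴ − T_s⁴ = (310)⁴ − (287)⁴ = 9.24×10^9 − 6.78×10^9 = 2.45×10^9 K⁴.
Q = 0.978 × 5.67×10⁻⁸ × 1.70 × 2.45×10^9 = 231 W.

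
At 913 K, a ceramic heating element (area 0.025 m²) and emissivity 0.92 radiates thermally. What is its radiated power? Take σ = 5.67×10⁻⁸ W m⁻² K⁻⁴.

P ≈ 906 W

P = εσAT⁴ = 0.92 × 5.67×10⁻⁸ × 0.0250 × (913)⁴ = 0.92 × 5.67×10⁻⁸ × 0.0250 × 6.95×10^11.
P = 906 W.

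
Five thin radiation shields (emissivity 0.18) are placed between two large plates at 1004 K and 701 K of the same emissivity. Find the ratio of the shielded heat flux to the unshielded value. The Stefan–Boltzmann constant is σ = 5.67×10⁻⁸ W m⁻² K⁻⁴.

ratio ≈ 0.167

With N identical shields there are N+1 = 6 gaps in series, each with the same radiative resistance, so the flux falls to 1/(N+1) of its unshielded value.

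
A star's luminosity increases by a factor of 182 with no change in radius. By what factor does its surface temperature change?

P ∝ T⁴ ⇒ T ∝ P^(1/4), so T scales by (182)^(1/4) = 3.67.

factor ≈ 3.67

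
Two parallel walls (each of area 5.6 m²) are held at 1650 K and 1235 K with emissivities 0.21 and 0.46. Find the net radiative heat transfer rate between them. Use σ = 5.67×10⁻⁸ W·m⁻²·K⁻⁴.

Q ≈ 2.72×10^5 W

For two large parallel gray plates, q = σ(T₁⁴ − T₂⁴) / (1/ε₁ + 1/ε₂ − 1).
1/ε₁ + 1/ε₂ − 1 = 1/0.21 + 1/0.46 − 1 = 5.936.
T₁⁴ − T₂⁴ = 7.41×10^12 − 2.33×10^12 = 5.09×10^12 K⁴.
q = 5.67×10⁻⁸ × 5.09×10^12 / 5.936 = 48600 W/m².
Q = q·A = 48600 × 5.6 = 2.72×10^5 W.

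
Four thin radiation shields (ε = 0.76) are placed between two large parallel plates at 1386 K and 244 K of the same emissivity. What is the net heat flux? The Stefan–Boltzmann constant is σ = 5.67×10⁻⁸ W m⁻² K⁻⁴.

Each of the 5 gaps contributes resistance (2/ε − 1) = 2/0.76 − 1 = 1.632; total = 8.158.
q = σ(T₁⁴ − T₂⁴) / 8.158 = 5.67×10⁻⁸ × 3.69×10^12 / 8.158 = 25600 W/m².

q ≈ 25600 W/m²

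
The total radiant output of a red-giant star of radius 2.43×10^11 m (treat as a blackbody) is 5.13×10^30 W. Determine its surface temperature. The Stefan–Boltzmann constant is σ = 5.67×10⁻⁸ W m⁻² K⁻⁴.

T ≈ 3320 K

A = 4πr² = 4π × (2.43×10^11)² = 7.42×10^23 m².
From P = σAT⁴, T = (P / σA)^(1/4) = (5.13×10^30 / (5.67×10⁻⁸ × 7.42×10^23))^(1/4).
T = (1.22×10^14)^(1/4) = 3320 K.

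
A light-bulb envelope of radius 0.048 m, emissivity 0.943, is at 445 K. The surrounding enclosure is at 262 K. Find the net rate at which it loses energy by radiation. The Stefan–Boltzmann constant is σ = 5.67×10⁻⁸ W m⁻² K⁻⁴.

A = 4πr² = 4π × (0.048)² = 0.0290 m².
Q = εσA(T⁴ − T_s⁴). T⁴ − T_s⁴ = (445)⁴ − (262)⁴ = 3.92×10^10 − 4.71×10^9 = 3.45×10^10 K⁴.
Q = 0.943 × 5.67×10⁻⁸ × 0.0290 × 3.45×10^10 = 53.4 W.

Q ≈ 53.4 W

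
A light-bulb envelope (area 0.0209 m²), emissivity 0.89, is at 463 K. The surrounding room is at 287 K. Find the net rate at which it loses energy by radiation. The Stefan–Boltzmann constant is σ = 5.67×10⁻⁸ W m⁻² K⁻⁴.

Q = εσA(T⁴ − T_s⁴). T⁴ − T_s⁴ = (463)⁴ − (287)⁴ = 4.60×10^10 − 6.78×10^9 = 3.92×10^10 K⁴.
Q = 0.89 × 5.67×10⁻⁸ × 0.0209 × 3.92×10^10 = 41.3 W.

Q ≈ 41.3 W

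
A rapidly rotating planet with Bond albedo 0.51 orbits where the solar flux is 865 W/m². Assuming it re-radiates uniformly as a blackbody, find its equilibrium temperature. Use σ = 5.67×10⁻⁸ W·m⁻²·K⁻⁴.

T ≈ 208 K

Power absorbed = (1−a)S·πR²; power emitted = 4πR²σT⁴. Equating and cancelling πR²:
T = ((1−a)S / 4σ)^(1/4) = (424 / (4 × 5.67×10⁻⁸))^(1/4) = (1.87×10^9)^(1/4).
T = 208 K.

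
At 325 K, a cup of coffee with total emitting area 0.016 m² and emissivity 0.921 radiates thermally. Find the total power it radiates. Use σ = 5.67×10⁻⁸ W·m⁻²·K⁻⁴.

P ≈ 9.32 W

P = εσAT⁴ = 0.921 × 5.67×10⁻⁸ × 0.0160 × (325)⁴ = 0.921 × 5.67×10⁻⁸ × 0.0160 × 1.12×10^10.
P = 9.32 W.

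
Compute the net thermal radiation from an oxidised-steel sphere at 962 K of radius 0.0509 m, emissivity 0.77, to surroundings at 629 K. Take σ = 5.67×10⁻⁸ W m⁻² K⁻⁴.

Q ≈ 995 W

A = 4πr² = 4π × (0.0509)² = 0.0326 m².
Q = εσA(T⁴ − T_s⁴). T⁴ − T_s⁴ = (962)⁴ − (629)⁴ = 8.56×10^11 − 1.57×10^11 = 7.00×10^11 K⁴.
Q = 0.77 × 5.67×10⁻⁸ × 0.0326 × 7.00×10^11 = 995 W.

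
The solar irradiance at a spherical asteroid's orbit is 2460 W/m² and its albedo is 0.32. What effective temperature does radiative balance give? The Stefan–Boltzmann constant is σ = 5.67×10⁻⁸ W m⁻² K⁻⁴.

T ≈ 293 K

Power absorbed = (1−a)S·πR²; power emitted = 4πR²σT⁴. Equating and cancelling πR²:
T = ((1−a)S / 4σ)^(1/4) = (1670 / (4 × 5.67×10⁻⁸))^(1/4) = (7.38×10^9)^(1/4).
T = 293 K.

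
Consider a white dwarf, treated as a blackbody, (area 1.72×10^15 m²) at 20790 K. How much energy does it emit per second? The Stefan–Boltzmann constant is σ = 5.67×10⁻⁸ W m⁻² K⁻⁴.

P = σAT⁴ = 5.67×10⁻⁸ × 1.72×10^15 × (20790)⁴ = 5.67×10⁻⁸ × 1.72×10^15 × 1.87×10^17.
P = 1.82×10^25 W.

P ≈ 1.82×10^25 W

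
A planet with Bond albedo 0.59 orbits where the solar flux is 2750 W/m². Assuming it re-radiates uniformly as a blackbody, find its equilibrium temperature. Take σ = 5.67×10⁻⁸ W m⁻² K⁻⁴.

Power absorbed = (1−a)S·πR²; power emitted = 4πR²σT⁴. Equating and cancelling πR²:
T = ((1−a)S / 4σ)^(1/4) = (1130 / (4 × 5.67×10⁻⁸))^(1/4) = (4.97×10^9)^(1/4).
T = 266 K.

T ≈ 266 K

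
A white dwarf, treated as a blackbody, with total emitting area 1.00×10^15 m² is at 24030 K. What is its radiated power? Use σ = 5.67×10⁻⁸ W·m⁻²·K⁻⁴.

P = σAT⁴ = 5.67×10⁻⁸ × 1.00×10^15 × (24030)⁴ = 5.67×10⁻⁸ × 1.00×10^15 × 3.33×10^17.
P = 1.89×10^25 W.

P ≈ 1.89×10^25 W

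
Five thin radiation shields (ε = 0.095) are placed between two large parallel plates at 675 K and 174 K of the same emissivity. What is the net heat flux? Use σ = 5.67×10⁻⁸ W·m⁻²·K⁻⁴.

Each of the 6 gaps contributes resistance (2/ε − 1) = 2/0.095 − 1 = 20.05; total = 120.3.
q = σ(T₁⁴ − T₂⁴) / 120.3 = 5.67×10⁻⁸ × 2.07×10^11 / 120.3 = 97.4 W/m².

q ≈ 97.4 W/m²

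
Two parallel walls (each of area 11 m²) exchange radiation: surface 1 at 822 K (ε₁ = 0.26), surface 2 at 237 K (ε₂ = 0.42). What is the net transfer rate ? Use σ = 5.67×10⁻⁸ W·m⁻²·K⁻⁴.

Q ≈ 54100 W

For two large parallel gray plates, q = σ(T₁⁴ − T₂⁴) / (1/ε₁ + 1/ε₂ − 1).
1/ε₁ + 1/ε₂ − 1 = 1/0.26 + 1/0.42 − 1 = 5.227.
T₁⁴ − T₂⁴ = 4.57×10^11 − 3.15×10^9 = 4.53×10^11 K⁴.
q = 5.67×10⁻⁸ × 4.53×10^11 / 5.227 = 4920 W/m².
Q = q·A = 4920 × 11 = 54100 W.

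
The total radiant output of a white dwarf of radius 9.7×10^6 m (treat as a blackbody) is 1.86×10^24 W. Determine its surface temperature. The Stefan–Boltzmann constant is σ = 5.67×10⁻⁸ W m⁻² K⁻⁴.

T ≈ 12900 K

A = 4πr² = 4π × (9.7×10^6)² = 1.18×10^15 m².
From P = σAT⁴, T = (P / σA)^(1/4) = (1.86×10^24 / (5.67×10⁻⁸ × 1.18×10^15))^(1/4).
T = (2.77×10^16)^(1/4) = 12900 K.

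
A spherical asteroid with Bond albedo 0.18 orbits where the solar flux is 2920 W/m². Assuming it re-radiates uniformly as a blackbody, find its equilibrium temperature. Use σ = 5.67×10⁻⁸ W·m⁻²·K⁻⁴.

T ≈ 321 K

Power absorbed = (1−a)S·πR²; power emitted = 4πR²σT⁴. Equating and cancelling πR²:
T = ((1−a)S / 4σ)^(1/4) = (2390 / (4 × 5.67×10⁻⁸))^(1/4) = (1.06×10^10)^(1/4).
T = 321 K.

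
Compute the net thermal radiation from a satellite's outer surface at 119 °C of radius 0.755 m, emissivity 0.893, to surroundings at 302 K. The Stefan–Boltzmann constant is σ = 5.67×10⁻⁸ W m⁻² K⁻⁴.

Q ≈ 5550 W

A = 4πr² = 4π × (0.755)² = 7.16 m².
Convert: 119 °C = 392 K.
Q = εσA(T⁴ − T_s⁴). T⁴ − T_s⁴ = (392)⁴ − (302)⁴ = 2.36×10^10 − 8.32×10^9 = 1.53×10^10 K⁴.
Q = 0.893 × 5.67×10⁻⁸ × 7.16 × 1.53×10^10 = 5550 W.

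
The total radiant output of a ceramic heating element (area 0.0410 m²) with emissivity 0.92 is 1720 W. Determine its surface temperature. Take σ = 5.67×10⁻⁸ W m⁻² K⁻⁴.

From P = εσAT⁴, T = (P / εσA)^(1/4) = (1720 / (0.92 × 5.67×10⁻⁸ × 0.0410))^(1/4).
T = (8.04×10^11)^(1/4) = 947 K.

T ≈ 947 K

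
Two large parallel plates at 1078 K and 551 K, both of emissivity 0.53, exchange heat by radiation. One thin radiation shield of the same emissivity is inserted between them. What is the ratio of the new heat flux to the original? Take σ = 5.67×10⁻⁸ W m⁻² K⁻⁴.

With N identical shields there are N+1 = 2 gaps in series, each with the same radiative resistance, so the flux falls to 1/(N+1) of its unshielded value.

ratio ≈ 0.500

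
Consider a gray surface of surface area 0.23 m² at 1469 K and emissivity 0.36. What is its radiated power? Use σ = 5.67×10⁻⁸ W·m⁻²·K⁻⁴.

P = εσAT⁴ = 0.36 × 5.67×10⁻⁸ × 0.230 × (1469)⁴ = 0.36 × 5.67×10⁻⁸ × 0.230 × 4.66×10^12.
P = 21900 W.

P ≈ 21900 W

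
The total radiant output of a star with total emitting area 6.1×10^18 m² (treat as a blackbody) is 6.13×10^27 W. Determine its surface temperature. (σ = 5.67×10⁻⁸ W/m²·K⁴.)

T ≈ 11500 K

From P = σAT⁴, T = (P / σA)^(1/4) = (6.13×10^27 / (5.67×10⁻⁸ × 6.10×10^18))^(1/4).
T = (1.77×10^16)^(1/4) = 11500 K.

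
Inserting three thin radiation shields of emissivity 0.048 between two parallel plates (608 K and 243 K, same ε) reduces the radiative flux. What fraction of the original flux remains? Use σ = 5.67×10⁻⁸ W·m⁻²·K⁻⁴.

With N identical shields there are N+1 = 4 gaps in series, each with the same radiative resistance, so the flux falls to 1/(N+1) of its unshielded value.

ratio ≈ 0.250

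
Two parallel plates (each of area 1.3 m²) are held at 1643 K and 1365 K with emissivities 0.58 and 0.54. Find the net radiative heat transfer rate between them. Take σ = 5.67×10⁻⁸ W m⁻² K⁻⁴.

Q ≈ 1.09×10^5 W

For two large parallel gray plates, q = σ(T₁⁴ − T₂⁴) / (1/ε₁ + 1/ε₂ − 1).
1/ε₁ + 1/ε₂ − 1 = 1/0.58 + 1/0.54 − 1 = 2.576.
T₁⁴ − T₂⁴ = 7.29×10^12 − 3.47×10^12 = 3.82×10^12 K⁴.
q = 5.67×10⁻⁸ × 3.82×10^12 / 2.576 = 84000 W/m².
Q = q·A = 84000 × 1.3 = 1.09×10^5 W.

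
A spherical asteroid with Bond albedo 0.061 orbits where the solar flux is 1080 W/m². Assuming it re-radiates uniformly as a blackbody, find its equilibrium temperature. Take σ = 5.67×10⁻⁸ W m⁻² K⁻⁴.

Power absorbed = (1−a)S·πR²; power emitted = 4πR²σT⁴. Equating and cancelling πR²:
T = ((1−a)S / 4σ)^(1/4) = (1010 / (4 × 5.67×10⁻⁸))^(1/4) = (4.47×10^9)^(1/4).
T = 259 K.

T ≈ 259 K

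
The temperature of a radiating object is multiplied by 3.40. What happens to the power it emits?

factor ≈ 134

P ∝ T⁴, so the power scales as (3.40)⁴ = 134.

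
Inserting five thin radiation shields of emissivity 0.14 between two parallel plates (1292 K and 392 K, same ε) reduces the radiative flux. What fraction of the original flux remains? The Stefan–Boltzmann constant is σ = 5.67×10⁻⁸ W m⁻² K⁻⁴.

With N identical shields there are N+1 = 6 gaps in series, each with the same radiative resistance, so the flux falls to 1/(N+1) of its unshielded value.

ratio ≈ 0.167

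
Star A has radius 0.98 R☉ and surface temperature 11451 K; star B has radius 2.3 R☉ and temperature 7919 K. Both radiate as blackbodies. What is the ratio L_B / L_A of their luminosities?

L_B/L_A ≈ 1.26

L = 4πR²σT⁴ ∝ R²T⁴, so L_B/L_A = (2.3/0.98)² × (7919/11451)⁴ = 5.51 × 0.229 = 1.26.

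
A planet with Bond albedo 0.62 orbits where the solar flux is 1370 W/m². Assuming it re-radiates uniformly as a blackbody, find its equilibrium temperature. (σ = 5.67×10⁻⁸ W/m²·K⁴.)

T ≈ 219 K

Power absorbed = (1−a)S·πR²; power emitted = 4πR²σT⁴. Equating and cancelling πR²:
T = ((1−a)S / 4σ)^(1/4) = (521 / (4 × 5.67×10⁻⁸))^(1/4) = (2.30×10^9)^(1/4).
T = 219 K.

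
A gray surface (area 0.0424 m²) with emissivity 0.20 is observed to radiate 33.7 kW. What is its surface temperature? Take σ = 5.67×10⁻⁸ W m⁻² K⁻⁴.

T ≈ 2890 K

From P = εσAT⁴, T = (P / εσA)^(1/4) = (33700 / (0.20 × 5.67×10⁻⁸ × 0.0424))^(1/4).
T = (7.01×10^13)^(1/4) = 2890 K.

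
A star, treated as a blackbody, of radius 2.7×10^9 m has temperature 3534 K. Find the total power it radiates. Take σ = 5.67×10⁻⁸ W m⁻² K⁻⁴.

A = 4πr² = 4π × (2.7×10^9)² = 9.16×10^19 m².
P = σAT⁴ = 5.67×10⁻⁸ × 9.16×10^19 × (3534)⁴ = 5.67×10⁻⁸ × 9.16×10^19 × 1.56×10^14.
P = 8.10×10^26 W.

P ≈ 8.10×10^26 W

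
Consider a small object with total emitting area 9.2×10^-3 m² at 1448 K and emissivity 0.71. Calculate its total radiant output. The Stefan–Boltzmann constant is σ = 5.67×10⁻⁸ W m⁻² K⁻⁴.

P = εσAT⁴ = 0.71 × 5.67×10⁻⁸ × 9.20×10^-3 × (1448)⁴ = 0.71 × 5.67×10⁻⁸ × 9.20×10^-3 × 4.40×10^12.
P = 1630 W.

P ≈ 1630 W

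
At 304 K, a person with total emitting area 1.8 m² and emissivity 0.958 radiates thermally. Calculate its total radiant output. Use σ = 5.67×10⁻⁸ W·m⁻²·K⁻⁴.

P = εσAT⁴ = 0.958 × 5.67×10⁻⁸ × 1.80 × (304)⁴ = 0.958 × 5.67×10⁻⁸ × 1.80 × 8.54×10^9.
P = 835 W.

P ≈ 835 W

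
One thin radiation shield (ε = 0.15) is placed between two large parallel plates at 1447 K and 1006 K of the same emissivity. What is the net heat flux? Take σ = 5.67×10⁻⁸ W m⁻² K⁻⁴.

q ≈ 7720 W/m²

Each of the 2 gaps contributes resistance (2/ε − 1) = 2/0.15 − 1 = 12.33; total = 24.67.
q = σ(T₁⁴ − T₂⁴) / 24.67 = 5.67×10⁻⁸ × 3.36×10^12 / 24.67 = 7720 W/m².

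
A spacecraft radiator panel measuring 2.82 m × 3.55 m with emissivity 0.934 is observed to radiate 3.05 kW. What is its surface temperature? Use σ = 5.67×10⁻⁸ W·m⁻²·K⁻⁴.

A = 2.82 × 3.55 = 10.0 m².
From P = εσAT⁴, T = (P / εσA)^(1/4) = (3050 / (0.934 × 5.67×10⁻⁸ × 10.0))^(1/4).
T = (5.75×10^9)^(1/4) = 275 K.

T ≈ 275 K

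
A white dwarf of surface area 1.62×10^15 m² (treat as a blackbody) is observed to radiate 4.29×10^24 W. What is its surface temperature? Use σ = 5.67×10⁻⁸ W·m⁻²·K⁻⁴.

From P = σAT⁴, T = (P / σA)^(1/4) = (4.29×10^24 / (5.67×10⁻⁸ × 1.62×10^15))^(1/4).
T = (4.67×10^16)^(1/4) = 14700 K.

T ≈ 14700 K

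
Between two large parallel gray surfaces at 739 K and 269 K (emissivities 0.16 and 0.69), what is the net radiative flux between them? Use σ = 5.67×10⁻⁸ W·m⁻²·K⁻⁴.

For two large parallel gray plates, q = σ(T₁⁴ − T₂⁴) / (1/ε₁ + 1/ε₂ − 1).
1/ε₁ + 1/ε₂ − 1 = 1/0.16 + 1/0.69 − 1 = 6.699.
T₁⁴ − T₂⁴ = 2.98×10^11 − 5.24×10^9 = 2.93×10^11 K⁴.
q = 5.67×10⁻⁸ × 2.93×10^11 / 6.699 = 2480 W/m².

q ≈ 2480 W/m²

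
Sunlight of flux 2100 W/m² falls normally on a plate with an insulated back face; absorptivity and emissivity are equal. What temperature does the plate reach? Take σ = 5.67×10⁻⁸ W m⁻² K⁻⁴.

Absorbed flux αS = emitted flux εσT⁴ (one radiating face); with α = ε, T = (S/σ)^(1/4).
T = (2100 / 5.67×10⁻⁸)^(1/4) = (3.70×10^10)^(1/4).
T = 439 K.

T ≈ 439 K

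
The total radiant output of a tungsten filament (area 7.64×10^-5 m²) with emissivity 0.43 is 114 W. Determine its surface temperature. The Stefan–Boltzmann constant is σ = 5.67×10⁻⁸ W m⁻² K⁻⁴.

From P = εσAT⁴, T = (P / εσA)^(1/4) = (114 / (0.43 × 5.67×10⁻⁸ × 7.64×10^-5))^(1/4).
T = (6.12×10^13)^(1/4) = 2800 K.

T ≈ 2800 K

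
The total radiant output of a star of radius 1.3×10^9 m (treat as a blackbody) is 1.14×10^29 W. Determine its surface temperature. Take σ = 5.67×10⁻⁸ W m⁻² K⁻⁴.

T ≈ 17500 K

A = 4πr² = 4π × (1.3×10^9)² = 2.12×10^19 m².
From P = σAT⁴, T = (P / σA)^(1/4) = (1.14×10^29 / (5.67×10⁻⁸ × 2.12×10^19))^(1/4).
T = (9.47×10^16)^(1/4) = 17500 K.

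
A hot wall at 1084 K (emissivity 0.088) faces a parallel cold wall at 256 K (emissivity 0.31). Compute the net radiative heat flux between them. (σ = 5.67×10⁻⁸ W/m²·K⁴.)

q ≈ 5740 W/m²

For two large parallel gray plates, q = σ(T₁⁴ − T₂⁴) / (1/ε₁ + 1/ε₂ − 1).
1/ε₁ + 1/ε₂ − 1 = 1/0.088 + 1/0.31 − 1 = 13.59.
T₁⁴ − T₂⁴ = 1.38×10^12 − 4.29×10^9 = 1.38×10^12 K⁴.
q = 5.67×10⁻⁸ × 1.38×10^12 / 13.59 = 5740 W/m².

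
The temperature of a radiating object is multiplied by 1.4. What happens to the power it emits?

factor ≈ 3.84

P ∝ T⁴, so the power scales as (1.4)⁴ = 3.84.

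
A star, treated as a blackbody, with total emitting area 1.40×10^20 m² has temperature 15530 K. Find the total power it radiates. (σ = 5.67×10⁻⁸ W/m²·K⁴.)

P ≈ 4.62×10^29 W

P = σAT⁴ = 5.67×10⁻⁸ × 1.40×10^20 × (15530)⁴ = 5.67×10⁻⁸ × 1.40×10^20 × 5.82×10^16.
P = 4.62×10^29 W.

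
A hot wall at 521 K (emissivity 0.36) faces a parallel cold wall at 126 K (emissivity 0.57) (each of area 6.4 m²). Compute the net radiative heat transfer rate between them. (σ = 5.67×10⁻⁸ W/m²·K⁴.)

Q ≈ 7540 W

For two large parallel gray plates, q = σ(T₁⁴ − T₂⁴) / (1/ε₁ + 1/ε₂ − 1).
1/ε₁ + 1/ε₂ − 1 = 1/0.36 + 1/0.57 − 1 = 3.532.
T₁⁴ − T₂⁴ = 7.37×10^10 − 2.52×10^8 = 7.34×10^10 K⁴.
q = 5.67×10⁻⁸ × 7.34×10^10 / 3.532 = 1180 W/m².
Q = q·A = 1180 × 6.4 = 7540 W.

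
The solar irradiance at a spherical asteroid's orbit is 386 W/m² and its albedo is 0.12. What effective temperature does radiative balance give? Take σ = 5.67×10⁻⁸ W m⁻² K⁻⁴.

T ≈ 197 K

Power absorbed = (1−a)S·πR²; power emitted = 4πR²σT⁴. Equating and cancelling πR²:
T = ((1−a)S / 4σ)^(1/4) = (340 / (4 × 5.67×10⁻⁸))^(1/4) = (1.50×10^9)^(1/4).
T = 197 K.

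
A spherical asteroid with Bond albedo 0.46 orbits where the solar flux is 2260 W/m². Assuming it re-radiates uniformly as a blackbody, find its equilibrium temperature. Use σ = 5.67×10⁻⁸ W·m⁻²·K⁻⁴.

Power absorbed = (1−a)S·πR²; power emitted = 4πR²σT⁴. Equating and cancelling πR²:
T = ((1−a)S / 4σ)^(1/4) = (1220 / (4 × 5.67×10⁻⁸))^(1/4) = (5.38×10^9)^(1/4).
T = 271 K.

T ≈ 271 K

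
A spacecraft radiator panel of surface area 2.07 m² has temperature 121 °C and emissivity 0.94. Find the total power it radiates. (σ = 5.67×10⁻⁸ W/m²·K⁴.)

121 °C = 394 K.
Stefan–Boltzmann: P = εσAT⁴ = 0.94 × 5.67×10⁻⁸ × 2.07 × (394)⁴ = 0.94 × 5.67×10⁻⁸ × 2.07 × 2.41×10^10.
P = 2660 W.

P ≈ 2660 W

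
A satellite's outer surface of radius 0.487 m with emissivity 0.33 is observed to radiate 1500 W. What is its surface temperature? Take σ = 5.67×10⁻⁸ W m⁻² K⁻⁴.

A = 4πr² = 4π × (0.487)² = 2.98 m².
From P = εσAT⁴, T = (P / εσA)^(1/4) = (1500 / (0.33 × 5.67×10⁻⁸ × 2.98))^(1/4).
T = (2.69×10^10)^(1/4) = 405 K.

T ≈ 405 K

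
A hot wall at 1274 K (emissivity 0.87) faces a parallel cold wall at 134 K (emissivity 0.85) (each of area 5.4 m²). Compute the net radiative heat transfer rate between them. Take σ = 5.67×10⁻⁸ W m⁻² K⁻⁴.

For two large parallel gray plates, q = σ(T₁⁴ − T₂⁴) / (1/ε₁ + 1/ε₂ − 1).
1/ε₁ + 1/ε₂ − 1 = 1/0.87 + 1/0.85 − 1 = 1.326.
T₁⁴ − T₂⁴ = 2.63×10^12 − 3.22×10^8 = 2.63×10^12 K⁴.
q = 5.67×10⁻⁸ × 2.63×10^12 / 1.326 = 1.13×10^5 W/m².
Q = q·A = 1.13×10^5 × 5.4 = 6.08×10^5 W.

Q ≈ 6.08×10^5 W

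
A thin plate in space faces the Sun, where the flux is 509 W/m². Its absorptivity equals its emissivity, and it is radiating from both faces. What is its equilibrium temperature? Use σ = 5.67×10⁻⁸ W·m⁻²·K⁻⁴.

T ≈ 259 K

Absorbed flux αS = emitted flux 2εσT⁴ per unit area; with α = ε this gives T = (S/2σ)^(1/4).
T = (509 / (2 × 5.67×10⁻⁸))^(1/4) = (4.49×10^9)^(1/4).
T = 259 K.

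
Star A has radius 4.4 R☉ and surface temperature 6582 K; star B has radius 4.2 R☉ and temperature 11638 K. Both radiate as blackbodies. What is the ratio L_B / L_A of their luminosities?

L_B/L_A ≈ 8.91

L = 4πR²σT⁴ ∝ R²T⁴, so L_B/L_A = (4.2/4.4)² × (11638/6582)⁴ = 0.911 × 9.77 = 8.91.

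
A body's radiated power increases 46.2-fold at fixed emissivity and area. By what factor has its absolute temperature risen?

factor ≈ 2.61

P ∝ T⁴ ⇒ T ∝ P^(1/4), so T scales by (46.2)^(1/4) = 2.61.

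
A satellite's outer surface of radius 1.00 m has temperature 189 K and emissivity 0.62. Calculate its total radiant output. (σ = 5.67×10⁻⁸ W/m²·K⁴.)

P ≈ 564 W

A = 4πr² = 4π × (1.00)² = 12.6 m².
P = εσAT⁴ = 0.62 × 5.67×10⁻⁸ × 12.6 × (189)⁴ = 0.62 × 5.67×10⁻⁸ × 12.6 × 1.28×10^9.
P = 564 W.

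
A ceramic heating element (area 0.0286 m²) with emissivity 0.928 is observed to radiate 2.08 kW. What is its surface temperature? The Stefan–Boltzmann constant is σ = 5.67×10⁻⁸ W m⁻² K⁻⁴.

From P = εσAT⁴, T = (P / εσA)^(1/4) = (2080 / (0.928 × 5.67×10⁻⁸ × 0.0286))^(1/4).
T = (1.38×10^12)^(1/4) = 1080 K.

T ≈ 1080 K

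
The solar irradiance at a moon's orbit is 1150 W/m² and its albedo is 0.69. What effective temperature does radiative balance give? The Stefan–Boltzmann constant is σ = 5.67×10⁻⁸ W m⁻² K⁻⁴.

T ≈ 199 K

Power absorbed = (1−a)S·πR²; power emitted = 4πR²σT⁴. Equating and cancelling πR²:
T = ((1−a)S / 4σ)^(1/4) = (357 / (4 × 5.67×10⁻⁸))^(1/4) = (1.57×10^9)^(1/4).
T = 199 K.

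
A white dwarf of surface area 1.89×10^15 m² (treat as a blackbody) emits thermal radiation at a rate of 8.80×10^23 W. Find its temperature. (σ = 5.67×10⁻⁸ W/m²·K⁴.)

From P = σAT⁴, T = (P / σA)^(1/4) = (8.80×10^23 / (5.67×10⁻⁸ × 1.89×10^15))^(1/4).
T = (8.21×10^15)^(1/4) = 9520 K.

T ≈ 9520 K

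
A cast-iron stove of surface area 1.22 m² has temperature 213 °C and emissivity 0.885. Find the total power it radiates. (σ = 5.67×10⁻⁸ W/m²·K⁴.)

P ≈ 3420 W

213 °C = 486 K.
Stefan–Boltzmann: P = εσAT⁴ = 0.885 × 5.67×10⁻⁸ × 1.22 × (486)⁴ = 0.885 × 5.67×10⁻⁸ × 1.22 × 5.58×10^10.
P = 3420 W.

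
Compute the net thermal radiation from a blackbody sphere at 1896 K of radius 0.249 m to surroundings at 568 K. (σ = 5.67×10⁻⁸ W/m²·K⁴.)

A = 4πr² = 4π × (0.249)² = 0.779 m².
Q = σA(T⁴ − T_s⁴). T⁴ − T_s⁴ = (1896)⁴ − (568)⁴ = 1.29×10^13 − 1.04×10^11 = 1.28×10^13 K⁴.
Q = 5.67×10⁻⁸ × 0.779 × 1.28×10^13 = 5.66×10^5 W.

Q ≈ 5.66×10^5 W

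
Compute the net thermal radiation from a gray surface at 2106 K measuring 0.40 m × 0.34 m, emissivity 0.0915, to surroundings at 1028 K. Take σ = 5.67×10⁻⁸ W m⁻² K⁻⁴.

A = 0.40 × 0.34 = 0.136 m².
Q = εσA(T⁴ − T_s⁴). T⁴ − T_s⁴ = (2106)⁴ − (1028)⁴ = 1.97×10^13 − 1.12×10^12 = 1.86×10^13 K⁴.
Q = 0.0915 × 5.67×10⁻⁸ × 0.136 × 1.86×10^13 = 13100 W.

Q ≈ 13100 W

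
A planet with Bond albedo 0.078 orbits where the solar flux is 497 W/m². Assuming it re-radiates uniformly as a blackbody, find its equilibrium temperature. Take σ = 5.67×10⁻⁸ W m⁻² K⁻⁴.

Power absorbed = (1−a)S·πR²; power emitted = 4πR²σT⁴. Equating and cancelling πR²:
T = ((1−a)S / 4σ)^(1/4) = (458 / (4 × 5.67×10⁻⁸))^(1/4) = (2.02×10^9)^(1/4).
T = 212 K.

T ≈ 212 K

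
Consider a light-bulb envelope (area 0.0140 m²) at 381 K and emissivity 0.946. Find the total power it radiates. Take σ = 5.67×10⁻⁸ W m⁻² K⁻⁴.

Stefan–Boltzmann: P = εσAT⁴ = 0.946 × 5.67×10⁻⁸ × 0.0140 × (381)⁴ = 0.946 × 5.67×10⁻⁸ × 0.0140 × 2.11×10^10.
P = 15.8 W.

P ≈ 15.8 W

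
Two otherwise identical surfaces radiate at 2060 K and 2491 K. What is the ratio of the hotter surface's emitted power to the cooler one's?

P ∝ T⁴, so the ratio is (2491/2060)⁴ = (1.209)⁴ = 2.14.

ratio ≈ 2.14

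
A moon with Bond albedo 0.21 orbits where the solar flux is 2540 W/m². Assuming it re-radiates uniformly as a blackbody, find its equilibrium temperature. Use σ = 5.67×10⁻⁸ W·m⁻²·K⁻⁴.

T ≈ 307 K

Power absorbed = (1−a)S·πR²; power emitted = 4πR²σT⁴. Equating and cancelling πR²:
T = ((1−a)S / 4σ)^(1/4) = (2010 / (4 × 5.67×10⁻⁸))^(1/4) = (8.85×10^9)^(1/4).
T = 307 K.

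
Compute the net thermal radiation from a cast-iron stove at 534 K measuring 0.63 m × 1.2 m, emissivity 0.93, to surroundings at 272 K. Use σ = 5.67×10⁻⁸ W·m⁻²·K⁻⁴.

Q ≈ 3020 W

A = 0.63 × 1.2 = 0.756 m².
Q = εσA(T⁴ − T_s⁴). T⁴ − T_s⁴ = (534)⁴ − (272)⁴ = 8.13×10^10 − 5.47×10^9 = 7.58×10^10 K⁴.
Q = 0.93 × 5.67×10⁻⁸ × 0.756 × 7.58×10^10 = 3020 W.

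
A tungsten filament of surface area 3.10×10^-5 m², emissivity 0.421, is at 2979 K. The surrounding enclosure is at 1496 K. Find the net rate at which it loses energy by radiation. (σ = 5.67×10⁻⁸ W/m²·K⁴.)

Q ≈ 54.6 W

Q = εσA(T⁴ − T_s⁴). T⁴ − T_s⁴ = (2979)⁴ − (1496)⁴ = 7.88×10^13 − 5.01×10^12 = 7.37×10^13 K⁴.
Q = 0.421 × 5.67×10⁻⁸ × 3.10×10^-5 × 7.37×10^13 = 54.6 W.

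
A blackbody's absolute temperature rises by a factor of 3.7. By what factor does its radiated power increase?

factor ≈ 187

P ∝ T⁴, so the power scales as (3.7)⁴ = 187.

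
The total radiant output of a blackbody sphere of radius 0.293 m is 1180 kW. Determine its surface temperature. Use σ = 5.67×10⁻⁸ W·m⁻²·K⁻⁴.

T ≈ 2100 K

A = 4πr² = 4π × (0.293)² = 1.08 m².
From P = σAT⁴, T = (P / σA)^(1/4) = (1.18×10^6 / (5.67×10⁻⁸ × 1.08))^(1/4).
T = (1.93×10^13)^(1/4) = 2100 K.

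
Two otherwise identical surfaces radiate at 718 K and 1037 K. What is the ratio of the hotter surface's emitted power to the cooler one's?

P ∝ T⁴, so the ratio is (1037/718)⁴ = (1.444)⁴ = 4.35.

ratio ≈ 4.35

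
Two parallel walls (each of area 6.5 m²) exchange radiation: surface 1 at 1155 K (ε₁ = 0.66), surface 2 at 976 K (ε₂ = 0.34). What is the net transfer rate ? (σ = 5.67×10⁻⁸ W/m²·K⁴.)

For two large parallel gray plates, q = σ(T₁⁴ − T₂⁴) / (1/ε₁ + 1/ε₂ − 1).
1/ε₁ + 1/ε₂ − 1 = 1/0.66 + 1/0.34 − 1 = 3.456.
T₁⁴ − T₂⁴ = 1.78×10^12 − 9.07×10^11 = 8.72×10^11 K⁴.
q = 5.67×10⁻⁸ × 8.72×10^11 / 3.456 = 14300 W/m².
Q = q·A = 14300 × 6.5 = 93000 W.

Q ≈ 93000 W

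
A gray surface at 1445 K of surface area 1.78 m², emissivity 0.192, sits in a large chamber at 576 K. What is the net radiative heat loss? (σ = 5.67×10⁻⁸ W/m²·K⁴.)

Q ≈ 82400 W

Q = εσA(T⁴ − T_s⁴). T⁴ − T_s⁴ = (1445)⁴ − (576)⁴ = 4.36×10^12 − 1.10×10^11 = 4.25×10^12 K⁴.
Q = 0.192 × 5.67×10⁻⁸ × 1.78 × 4.25×10^12 = 82400 W.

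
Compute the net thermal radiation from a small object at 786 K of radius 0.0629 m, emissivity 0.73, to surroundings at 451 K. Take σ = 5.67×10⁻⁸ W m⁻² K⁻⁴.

Q ≈ 700 W

A = 4πr² = 4π × (0.0629)² = 0.0497 m².
Q = εσA(T⁴ − T_s⁴). T⁴ − T_s⁴ = (786)⁴ − (451)⁴ = 3.82×10^11 − 4.14×10^10 = 3.40×10^11 K⁴.
Q = 0.73 × 5.67×10⁻⁸ × 0.0497 × 3.40×10^11 = 700 W.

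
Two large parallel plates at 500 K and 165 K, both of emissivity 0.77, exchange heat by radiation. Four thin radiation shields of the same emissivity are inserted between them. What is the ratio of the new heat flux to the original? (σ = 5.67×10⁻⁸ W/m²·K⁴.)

With N identical shields there are N+1 = 5 gaps in series, each with the same radiative resistance, so the flux falls to 1/(N+1) of its unshielded value.

ratio ≈ 0.200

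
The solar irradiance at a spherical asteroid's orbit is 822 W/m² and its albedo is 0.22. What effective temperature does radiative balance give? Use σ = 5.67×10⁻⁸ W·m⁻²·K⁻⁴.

Power absorbed = (1−a)S·πR²; power emitted = 4πR²σT⁴. Equating and cancelling πR²:
T = ((1−a)S / 4σ)^(1/4) = (641 / (4 × 5.67×10⁻⁸))^(1/4) = (2.83×10^9)^(1/4).
T = 231 K.

T ≈ 231 K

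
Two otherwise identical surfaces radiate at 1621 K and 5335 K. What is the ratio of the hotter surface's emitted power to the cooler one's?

ratio ≈ 117

P ∝ T⁴, so the ratio is (5335/1621)⁴ = (3.291)⁴ = 117.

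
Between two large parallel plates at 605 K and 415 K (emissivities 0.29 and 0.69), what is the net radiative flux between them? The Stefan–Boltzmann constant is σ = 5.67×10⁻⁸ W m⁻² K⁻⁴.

q ≈ 1520 W/m²

For two large parallel gray plates, q = σ(T₁⁴ − T₂⁴) / (1/ε₁ + 1/ε₂ − 1).
1/ε₁ + 1/ε₂ − 1 = 1/0.29 + 1/0.69 − 1 = 3.898.
T₁⁴ − T₂⁴ = 1.34×10^11 − 2.97×10^10 = 1.04×10^11 K⁴.
q = 5.67×10⁻⁸ × 1.04×10^11 / 3.898 = 1520 W/m².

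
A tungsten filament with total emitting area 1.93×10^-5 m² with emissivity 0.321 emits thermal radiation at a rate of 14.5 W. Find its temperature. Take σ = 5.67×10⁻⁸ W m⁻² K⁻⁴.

T ≈ 2530 K

From P = εσAT⁴, T = (P / εσA)^(1/4) = (14.5 / (0.321 × 5.67×10⁻⁸ × 1.93×10^-5))^(1/4).
T = (4.13×10^13)^(1/4) = 2530 K.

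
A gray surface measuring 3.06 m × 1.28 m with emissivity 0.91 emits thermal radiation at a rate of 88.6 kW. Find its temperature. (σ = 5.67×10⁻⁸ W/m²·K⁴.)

T ≈ 814 K

A = 3.06 × 1.28 = 3.92 m².
From P = εσAT⁴, T = (P / εσA)^(1/4) = (88600 / (0.91 × 5.67×10⁻⁸ × 3.92))^(1/4).
T = (4.38×10^11)^(1/4) = 814 K.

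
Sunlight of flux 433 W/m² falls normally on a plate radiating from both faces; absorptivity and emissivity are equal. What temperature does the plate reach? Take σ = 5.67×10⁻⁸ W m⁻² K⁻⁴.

T ≈ 249 K

Absorbed flux αS = emitted flux 2εσT⁴ per unit area; with α = ε this gives T = (S/2σ)^(1/4).
T = (433 / (2 × 5.67×10⁻⁸))^(1/4) = (3.82×10^9)^(1/4).
T = 249 K.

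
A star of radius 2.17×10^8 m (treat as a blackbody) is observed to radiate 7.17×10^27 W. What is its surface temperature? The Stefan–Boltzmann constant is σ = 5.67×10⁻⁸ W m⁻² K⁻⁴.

A = 4πr² = 4π × (2.17×10^8)² = 5.92×10^17 m².
From P = σAT⁴, T = (P / σA)^(1/4) = (7.17×10^27 / (5.67×10⁻⁸ × 5.92×10^17))^(1/4).
T = (2.14×10^17)^(1/4) = 21500 K.

T ≈ 21500 K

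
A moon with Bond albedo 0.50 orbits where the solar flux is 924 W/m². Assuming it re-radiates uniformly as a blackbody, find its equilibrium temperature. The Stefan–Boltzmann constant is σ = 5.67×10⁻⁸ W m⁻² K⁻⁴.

T ≈ 212 K

Power absorbed = (1−a)S·πR²; power emitted = 4πR²σT⁴. Equating and cancelling πR²:
T = ((1−a)S / 4σ)^(1/4) = (462 / (4 × 5.67×10⁻⁸))^(1/4) = (2.04×10^9)^(1/4).
T = 212 K.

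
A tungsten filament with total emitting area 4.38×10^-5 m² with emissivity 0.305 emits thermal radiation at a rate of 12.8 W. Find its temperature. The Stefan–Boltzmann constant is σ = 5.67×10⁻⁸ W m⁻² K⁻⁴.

T ≈ 2030 K

From P = εσAT⁴, T = (P / εσA)^(1/4) = (12.8 / (0.305 × 5.67×10⁻⁸ × 4.38×10^-5))^(1/4).
T = (1.69×10^13)^(1/4) = 2030 K.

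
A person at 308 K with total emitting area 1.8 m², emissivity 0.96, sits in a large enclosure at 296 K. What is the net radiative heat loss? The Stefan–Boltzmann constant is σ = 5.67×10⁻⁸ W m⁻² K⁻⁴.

Q ≈ 130 W

Q = εσA(T⁴ − T_s⁴). T⁴ − T_s⁴ = (308)⁴ − (296)⁴ = 9.00×10^9 − 7.68×10^9 = 1.32×10^9 K⁴.
Q = 0.96 × 5.67×10⁻⁸ × 1.80 × 1.32×10^9 = 130 W.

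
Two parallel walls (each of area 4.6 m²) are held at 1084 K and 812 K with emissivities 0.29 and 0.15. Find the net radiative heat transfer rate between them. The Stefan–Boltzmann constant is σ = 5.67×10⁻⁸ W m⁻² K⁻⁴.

For two large parallel gray plates, q = σ(T₁⁴ − T₂⁴) / (1/ε₁ + 1/ε₂ − 1).
1/ε₁ + 1/ε₂ − 1 = 1/0.29 + 1/0.15 − 1 = 9.115.
T₁⁴ − T₂⁴ = 1.38×10^12 − 4.35×10^11 = 9.46×10^11 K⁴.
q = 5.67×10⁻⁸ × 9.46×10^11 / 9.115 = 5880 W/m².
Q = q·A = 5880 × 4.6 = 27100 W.

Q ≈ 27100 W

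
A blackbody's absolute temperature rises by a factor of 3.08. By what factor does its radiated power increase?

P ∝ T⁴, so the power scales as (3.08)⁴ = 90.0.

factor ≈ 90.0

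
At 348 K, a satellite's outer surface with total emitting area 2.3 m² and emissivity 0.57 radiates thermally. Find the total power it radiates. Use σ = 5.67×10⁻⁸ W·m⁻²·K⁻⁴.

P = εσAT⁴ = 0.57 × 5.67×10⁻⁸ × 2.30 × (348)⁴ = 0.57 × 5.67×10⁻⁸ × 2.30 × 1.47×10^10.
P = 1090 W.

P ≈ 1090 W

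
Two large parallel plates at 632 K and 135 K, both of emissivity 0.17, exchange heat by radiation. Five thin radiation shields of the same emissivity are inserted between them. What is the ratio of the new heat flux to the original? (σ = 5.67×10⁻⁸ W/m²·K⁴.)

ratio ≈ 0.167

With N identical shields there are N+1 = 6 gaps in series, each with the same radiative resistance, so the flux falls to 1/(N+1) of its unshielded value.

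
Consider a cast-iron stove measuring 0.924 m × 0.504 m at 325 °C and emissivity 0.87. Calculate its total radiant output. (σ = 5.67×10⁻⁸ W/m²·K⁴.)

A = 0.924 × 0.504 = 0.466 m².
325 °C = 598 K.
Stefan–Boltzmann: P = εσAT⁴ = 0.87 × 5.67×10⁻⁸ × 0.466 × (598)⁴ = 0.87 × 5.67×10⁻⁸ × 0.466 × 1.28×10^11.
P = 2940 W.

P ≈ 2940 W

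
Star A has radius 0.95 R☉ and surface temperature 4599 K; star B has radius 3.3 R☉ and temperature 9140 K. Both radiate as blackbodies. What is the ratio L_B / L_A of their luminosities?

L_B/L_A ≈ 188

L = 4πR²σT⁴ ∝ R²T⁴, so L_B/L_A = (3.3/0.95)² × (9140/4599)⁴ = 12.1 × 15.6 = 188.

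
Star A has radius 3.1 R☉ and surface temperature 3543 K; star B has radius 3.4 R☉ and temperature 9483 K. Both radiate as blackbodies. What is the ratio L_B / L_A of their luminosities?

L_B/L_A ≈ 61.7

L = 4πR²σT⁴ ∝ R²T⁴, so L_B/L_A = (3.4/3.1)² × (9483/3543)⁴ = 1.20 × 51.3 = 61.7.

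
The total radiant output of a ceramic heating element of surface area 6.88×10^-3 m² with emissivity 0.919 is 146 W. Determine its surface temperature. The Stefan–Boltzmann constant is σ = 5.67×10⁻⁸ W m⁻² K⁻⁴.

From P = εσAT⁴, T = (P / εσA)^(1/4) = (146 / (0.919 × 5.67×10⁻⁸ × 6.88×10^-3))^(1/4).
T = (4.07×10^11)^(1/4) = 799 K.

T ≈ 799 K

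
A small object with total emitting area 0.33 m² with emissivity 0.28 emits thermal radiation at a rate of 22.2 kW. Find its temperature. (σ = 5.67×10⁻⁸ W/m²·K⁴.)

From P = εσAT⁴, T = (P / εσA)^(1/4) = (22200 / (0.28 × 5.67×10⁻⁸ × 0.330))^(1/4).
T = (4.24×10^12)^(1/4) = 1430 K.

T ≈ 1430 K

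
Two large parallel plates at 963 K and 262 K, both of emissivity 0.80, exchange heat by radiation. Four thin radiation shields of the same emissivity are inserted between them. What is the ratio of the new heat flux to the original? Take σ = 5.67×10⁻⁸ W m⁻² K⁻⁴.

With N identical shields there are N+1 = 5 gaps in series, each with the same radiative resistance, so the flux falls to 1/(N+1) of its unshielded value.

ratio ≈ 0.200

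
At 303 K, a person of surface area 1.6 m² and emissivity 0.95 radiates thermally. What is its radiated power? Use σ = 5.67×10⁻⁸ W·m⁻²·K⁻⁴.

P ≈ 726 W

Stefan–Boltzmann: P = εσAT⁴ = 0.95 × 5.67×10⁻⁸ × 1.60 × (303)⁴ = 0.95 × 5.67×10⁻⁸ × 1.60 × 8.43×10^9.
P = 726 W.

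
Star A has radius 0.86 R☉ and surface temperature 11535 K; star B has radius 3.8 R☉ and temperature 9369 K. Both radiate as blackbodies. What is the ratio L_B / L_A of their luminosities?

L = 4πR²σT⁴ ∝ R²T⁴, so L_B/L_A = (3.8/0.86)² × (9369/11535)⁴ = 19.5 × 0.435 = 8.50.

L_B/L_A ≈ 8.50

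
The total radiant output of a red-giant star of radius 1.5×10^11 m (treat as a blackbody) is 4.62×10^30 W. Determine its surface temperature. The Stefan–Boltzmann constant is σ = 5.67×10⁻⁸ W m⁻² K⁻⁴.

A = 4πr² = 4π × (1.5×10^11)² = 2.83×10^23 m².
From P = σAT⁴, T = (P / σA)^(1/4) = (4.62×10^30 / (5.67×10⁻⁸ × 2.83×10^23))^(1/4).
T = (2.88×10^14)^(1/4) = 4120 K.

T ≈ 4120 K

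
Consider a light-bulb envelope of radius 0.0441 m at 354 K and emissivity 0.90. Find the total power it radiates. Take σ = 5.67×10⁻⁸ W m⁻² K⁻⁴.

P ≈ 19.6 W

A = 4πr² = 4π × (0.0441)² = 0.0244 m².
Stefan–Boltzmann: P = εσAT⁴ = 0.90 × 5.67×10⁻⁸ × 0.0244 × (354)⁴ = 0.90 × 5.67×10⁻⁸ × 0.0244 × 1.57×10^10.
P = 19.6 W.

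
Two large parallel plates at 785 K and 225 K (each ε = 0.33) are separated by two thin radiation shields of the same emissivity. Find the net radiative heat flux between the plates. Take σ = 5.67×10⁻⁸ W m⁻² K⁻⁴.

q ≈ 1410 W/m²

Each of the 3 gaps contributes resistance (2/ε − 1) = 2/0.33 − 1 = 5.061; total = 15.18.
q = σ(T₁⁴ − T₂⁴) / 15.18 = 5.67×10⁻⁸ × 3.77×10^11 / 15.18 = 1410 W/m².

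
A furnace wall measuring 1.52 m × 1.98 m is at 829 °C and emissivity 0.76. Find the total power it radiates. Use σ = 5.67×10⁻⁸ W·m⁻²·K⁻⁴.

A = 1.52 × 1.98 = 3.01 m².
829 °C = 1102 K.
P = εσAT⁴ = 0.76 × 5.67×10⁻⁸ × 3.01 × (1102)⁴ = 0.76 × 5.67×10⁻⁸ × 3.01 × 1.47×10^12.
P = 1.91×10^5 W.

P ≈ 1.91×10^5 W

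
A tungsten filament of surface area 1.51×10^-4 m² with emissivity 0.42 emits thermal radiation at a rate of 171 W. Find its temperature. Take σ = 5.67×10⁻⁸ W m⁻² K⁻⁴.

From P = εσAT⁴, T = (P / εσA)^(1/4) = (171 / (0.42 × 5.67×10⁻⁸ × 1.51×10^-4))^(1/4).
T = (4.76×10^13)^(1/4) = 2630 K.

T ≈ 2630 K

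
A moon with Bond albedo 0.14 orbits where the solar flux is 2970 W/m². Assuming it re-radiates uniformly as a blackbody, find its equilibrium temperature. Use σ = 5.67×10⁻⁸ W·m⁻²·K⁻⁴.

T ≈ 326 K

Power absorbed = (1−a)S·πR²; power emitted = 4πR²σT⁴. Equating and cancelling πR²:
T = ((1−a)S / 4σ)^(1/4) = (2550 / (4 × 5.67×10⁻⁸))^(1/4) = (1.13×10^10)^(1/4).
T = 326 K.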